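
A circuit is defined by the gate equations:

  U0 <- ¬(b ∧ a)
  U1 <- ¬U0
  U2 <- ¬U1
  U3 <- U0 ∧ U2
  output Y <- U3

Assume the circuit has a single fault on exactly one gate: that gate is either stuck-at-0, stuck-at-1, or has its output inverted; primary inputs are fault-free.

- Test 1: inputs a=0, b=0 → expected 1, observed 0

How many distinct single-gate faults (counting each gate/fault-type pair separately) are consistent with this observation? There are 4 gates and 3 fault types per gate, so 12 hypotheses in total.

Fault-free: U0=1, U1=0, U2=1, U3=1 → 1. Observed 0.
  U0 stuck-at-0: output 0 ✓
  U0 stuck-at-1: output 1 ✗
  U0 inverted output: output 0 ✓
  U1 stuck-at-0: output 1 ✗
  U1 stuck-at-1: output 0 ✓
  U1 inverted output: output 0 ✓
  U2 stuck-at-0: output 0 ✓
  U2 stuck-at-1: output 1 ✗
  U2 inverted output: output 0 ✓
  U3 stuck-at-0: output 0 ✓
  U3 stuck-at-1: output 1 ✗
  U3 inverted output: output 0 ✓
Consistent faults: {U0 stuck-at-0, U0 inverted output, U1 stuck-at-1, U1 inverted output, U2 stuck-at-0, U2 inverted output, U3 stuck-at-0, U3 inverted output} — 8 in all.

8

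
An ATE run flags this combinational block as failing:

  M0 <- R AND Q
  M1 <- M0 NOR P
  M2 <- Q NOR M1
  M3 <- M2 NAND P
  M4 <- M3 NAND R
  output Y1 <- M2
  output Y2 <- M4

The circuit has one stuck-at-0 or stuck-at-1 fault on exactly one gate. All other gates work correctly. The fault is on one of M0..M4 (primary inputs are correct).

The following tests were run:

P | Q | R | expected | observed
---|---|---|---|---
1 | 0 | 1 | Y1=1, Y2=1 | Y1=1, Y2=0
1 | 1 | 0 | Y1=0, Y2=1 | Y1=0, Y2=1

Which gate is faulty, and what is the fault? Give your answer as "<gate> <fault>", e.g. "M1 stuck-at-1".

Fault-free values for test 1 (P=1, Q=0, R=1): M0=0, M1=0, M2=1, M3=0, M4=1, giving Y1=1, Y2=1. Observed Y1=1, Y2=0.
Test 1: faults giving observed Y1=1, Y2=0 are {M3 stuck-at-1, M4 stuck-at-0}.
Test 2 (P=1, Q=1, R=0): fault-free M0=0, M1=0, M2=0, M3=1, M4=1 → Y1=0, Y2=1; observed Y1=0, Y2=1. Eliminates M4 stuck-at-0.
Only M3 stuck-at-1 is consistent with every test.

M3 stuck-at-1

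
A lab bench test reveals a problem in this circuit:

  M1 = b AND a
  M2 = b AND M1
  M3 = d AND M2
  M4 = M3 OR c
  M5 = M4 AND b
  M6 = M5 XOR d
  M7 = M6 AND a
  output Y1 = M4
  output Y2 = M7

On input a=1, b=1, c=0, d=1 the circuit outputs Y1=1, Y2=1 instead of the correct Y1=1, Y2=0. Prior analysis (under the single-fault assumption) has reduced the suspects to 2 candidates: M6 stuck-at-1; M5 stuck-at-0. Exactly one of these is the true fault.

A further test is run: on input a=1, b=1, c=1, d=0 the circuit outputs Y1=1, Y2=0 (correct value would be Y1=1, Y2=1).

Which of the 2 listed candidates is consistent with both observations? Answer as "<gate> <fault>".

Evaluate each candidate on input a=1, b=1, c=1, d=0:
  M6 stuck-at-1: M1=1, M2=1, M3=0, M4=1, M5=1, M6=1 [stuck-at-1], M7=1 → Y1=1, Y2=1 — eliminated
  M5 stuck-at-0: M1=1, M2=1, M3=0, M4=1, M5=0 [stuck-at-0], M6=0, M7=0 → Y1=1, Y2=0 — matches
Only M5 stuck-at-0 reproduces the observed Y1=1, Y2=0.

M5 stuck-at-0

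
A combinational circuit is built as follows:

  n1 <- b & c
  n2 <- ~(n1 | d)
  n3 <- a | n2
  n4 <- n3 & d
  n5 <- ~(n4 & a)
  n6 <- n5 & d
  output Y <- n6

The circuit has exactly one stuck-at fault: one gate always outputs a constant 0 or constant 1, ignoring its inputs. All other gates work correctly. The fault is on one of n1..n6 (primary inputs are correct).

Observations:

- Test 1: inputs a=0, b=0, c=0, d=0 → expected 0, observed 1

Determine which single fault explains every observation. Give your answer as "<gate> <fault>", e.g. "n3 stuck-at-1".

Fault-free values for test 1 (a=0, b=0, c=0, d=0): n1=0, n2=1, n3=1, n4=0, n5=1, n6=0, giving Y=0. Observed 1.
Test 1: faults giving observed 1 are {n6 stuck-at-1}.
Only n6 stuck-at-1 is consistent with every test.

n6 stuck-at-1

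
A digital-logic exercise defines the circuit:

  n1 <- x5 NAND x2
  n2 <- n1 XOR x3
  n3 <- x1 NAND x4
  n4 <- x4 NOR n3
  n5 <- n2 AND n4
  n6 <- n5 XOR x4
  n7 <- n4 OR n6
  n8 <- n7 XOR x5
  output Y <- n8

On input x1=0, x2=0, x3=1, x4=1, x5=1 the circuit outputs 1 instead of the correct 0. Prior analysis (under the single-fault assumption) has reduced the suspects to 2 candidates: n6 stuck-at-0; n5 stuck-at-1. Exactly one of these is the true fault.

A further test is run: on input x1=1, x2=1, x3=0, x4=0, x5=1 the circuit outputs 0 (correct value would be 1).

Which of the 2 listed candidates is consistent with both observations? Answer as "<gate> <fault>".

Evaluate each candidate on input x1=1, x2=1, x3=0, x4=0, x5=1:
  n6 stuck-at-0: n1=0, n2=0, n3=1, n4=0, n5=0, n6=0 [stuck-at-0], n7=0, n8=1 → 1 — eliminated
  n5 stuck-at-1: n1=0, n2=0, n3=1, n4=0, n5=1 [stuck-at-1], n6=1, n7=1, n8=0 → 0 — matches
Only n5 stuck-at-1 reproduces the observed 0.

n5 stuck-at-1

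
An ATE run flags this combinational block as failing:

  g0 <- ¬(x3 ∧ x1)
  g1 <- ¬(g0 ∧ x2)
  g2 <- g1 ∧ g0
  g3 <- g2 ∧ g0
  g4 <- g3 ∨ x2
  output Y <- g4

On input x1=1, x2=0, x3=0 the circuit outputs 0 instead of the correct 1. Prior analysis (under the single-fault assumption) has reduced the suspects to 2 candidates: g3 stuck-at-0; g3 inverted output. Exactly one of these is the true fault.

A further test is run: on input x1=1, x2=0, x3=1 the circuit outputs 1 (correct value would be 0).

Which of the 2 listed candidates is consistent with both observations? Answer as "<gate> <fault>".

Evaluate each candidate on input x1=1, x2=0, x3=1:
  g3 stuck-at-0: g0=0, g1=1, g2=0, g3=0 [stuck-at-0], g4=0 → 0 — eliminated
  g3 inverted output: g0=0, g1=1, g2=0, g3=1 [inverted output], g4=1 → 1 — matches
Only g3 inverted output reproduces the observed 1.

g3 inverted output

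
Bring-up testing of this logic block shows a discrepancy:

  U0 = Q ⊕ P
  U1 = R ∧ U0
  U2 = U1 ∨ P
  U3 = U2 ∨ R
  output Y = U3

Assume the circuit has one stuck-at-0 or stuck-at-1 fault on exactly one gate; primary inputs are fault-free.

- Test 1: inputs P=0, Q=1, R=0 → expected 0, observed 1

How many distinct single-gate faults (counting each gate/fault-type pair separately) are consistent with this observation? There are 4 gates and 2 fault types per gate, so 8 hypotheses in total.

Fault-free: U0=1, U1=0, U2=0, U3=0 → 0. Observed 1.
  U0 stuck-at-0: output 0 ✗
  U0 stuck-at-1: output 0 ✗
  U1 stuck-at-0: output 0 ✗
  U1 stuck-at-1: output 1 ✓
  U2 stuck-at-0: output 0 ✗
  U2 stuck-at-1: output 1 ✓
  U3 stuck-at-0: output 0 ✗
  U3 stuck-at-1: output 1 ✓
Consistent faults: {U1 stuck-at-1, U2 stuck-at-1, U3 stuck-at-1} — 3 in all.

3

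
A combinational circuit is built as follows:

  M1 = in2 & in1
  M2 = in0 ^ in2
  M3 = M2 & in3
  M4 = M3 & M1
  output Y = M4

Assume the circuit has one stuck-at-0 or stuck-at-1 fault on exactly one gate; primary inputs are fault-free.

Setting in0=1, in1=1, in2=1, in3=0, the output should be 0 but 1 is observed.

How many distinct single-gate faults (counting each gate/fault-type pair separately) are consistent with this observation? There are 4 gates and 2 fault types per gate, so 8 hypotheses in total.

Fault-free: M1=1, M2=0, M3=0, M4=0 → 0. Observed 1.
  M1 stuck-at-0: output 0 ✗
  M1 stuck-at-1: output 0 ✗
  M2 stuck-at-0: output 0 ✗
  M2 stuck-at-1: output 0 ✗
  M3 stuck-at-0: output 0 ✗
  M3 stuck-at-1: output 1 ✓
  M4 stuck-at-0: output 0 ✗
  M4 stuck-at-1: output 1 ✓
Consistent faults: {M3 stuck-at-1, M4 stuck-at-1} — 2 in all.

2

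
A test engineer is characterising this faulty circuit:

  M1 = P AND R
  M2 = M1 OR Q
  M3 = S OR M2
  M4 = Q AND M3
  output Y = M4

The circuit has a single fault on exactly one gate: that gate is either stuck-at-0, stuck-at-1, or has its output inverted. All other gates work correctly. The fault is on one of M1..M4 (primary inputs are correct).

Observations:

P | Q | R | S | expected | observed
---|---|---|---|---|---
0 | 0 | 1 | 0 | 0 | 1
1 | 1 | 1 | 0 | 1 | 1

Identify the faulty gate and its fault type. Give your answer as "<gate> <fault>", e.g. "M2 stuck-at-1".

M4 stuck-at-1

Fault-free values for test 1 (P=0, Q=0, R=1, S=0): M1=0, M2=0, M3=0, M4=0, giving Y=0. Observed 1.
Test 1: faults giving observed 1 are {M4 stuck-at-1, M4 inverted output}.
Test 2 (P=1, Q=1, R=1, S=0): fault-free M1=1, M2=1, M3=1, M4=1 → 1; observed 1. Eliminates M4 inverted output.
Only M4 stuck-at-1 is consistent with every test.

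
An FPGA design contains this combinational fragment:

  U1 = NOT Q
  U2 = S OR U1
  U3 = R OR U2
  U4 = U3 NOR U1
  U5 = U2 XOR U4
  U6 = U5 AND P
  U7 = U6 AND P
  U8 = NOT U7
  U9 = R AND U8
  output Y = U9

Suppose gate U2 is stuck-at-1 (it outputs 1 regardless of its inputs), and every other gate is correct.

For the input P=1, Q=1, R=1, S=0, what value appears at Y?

0

Propagate with U2 forced: U1=0, U2=1 [stuck-at-1], U3=1, U4=0, U5=1, U6=1, U7=1, U8=0, U9=0.
So Y = 0. (Without the fault it would be 1.)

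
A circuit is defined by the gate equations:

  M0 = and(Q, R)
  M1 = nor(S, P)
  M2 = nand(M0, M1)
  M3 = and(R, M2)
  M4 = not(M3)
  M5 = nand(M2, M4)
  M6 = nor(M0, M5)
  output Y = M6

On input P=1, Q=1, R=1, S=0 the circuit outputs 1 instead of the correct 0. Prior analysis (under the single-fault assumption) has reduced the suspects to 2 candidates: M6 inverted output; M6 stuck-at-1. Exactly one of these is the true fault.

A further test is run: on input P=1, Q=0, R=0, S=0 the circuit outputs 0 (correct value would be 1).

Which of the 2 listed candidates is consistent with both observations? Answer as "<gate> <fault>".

Evaluate each candidate on input P=1, Q=0, R=0, S=0:
  M6 inverted output: M0=0, M1=0, M2=1, M3=0, M4=1, M5=0, M6=0 [inverted output] → 0 — matches
  M6 stuck-at-1: M0=0, M1=0, M2=1, M3=0, M4=1, M5=0, M6=1 [stuck-at-1] → 1 — eliminated
Only M6 inverted output reproduces the observed 0.

M6 inverted output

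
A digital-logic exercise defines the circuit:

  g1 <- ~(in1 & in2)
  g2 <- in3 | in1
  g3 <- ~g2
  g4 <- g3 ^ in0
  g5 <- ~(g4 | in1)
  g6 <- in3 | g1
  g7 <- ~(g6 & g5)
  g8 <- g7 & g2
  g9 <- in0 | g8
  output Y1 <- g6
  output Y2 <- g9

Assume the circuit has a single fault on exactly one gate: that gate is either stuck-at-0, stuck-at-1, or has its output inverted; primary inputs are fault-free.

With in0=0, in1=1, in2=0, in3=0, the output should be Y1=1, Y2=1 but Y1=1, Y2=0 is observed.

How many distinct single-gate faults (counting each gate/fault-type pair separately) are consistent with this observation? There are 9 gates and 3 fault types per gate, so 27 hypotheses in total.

Fault-free: g1=1, g2=1, g3=0, g4=0, g5=0, g6=1, g7=1, g8=1, g9=1 → Y1=1, Y2=1. Observed Y1=1, Y2=0.
  g1: none of the 3 fault types match ✗
  g2: stuck-at-0, inverted output ✓; others ✗
  g3: none of the 3 fault types match ✗
  g4: none of the 3 fault types match ✗
  g5: stuck-at-1, inverted output ✓; others ✗
  g6: none of the 3 fault types match ✗
  g7: stuck-at-0, inverted output ✓; others ✗
  g8: stuck-at-0, inverted output ✓; others ✗
  g9: stuck-at-0, inverted output ✓; others ✗
Consistent faults: {g2 stuck-at-0, g2 inverted output, g5 stuck-at-1, g5 inverted output, g7 stuck-at-0, g7 inverted output, g8 stuck-at-0, g8 inverted output, g9 stuck-at-0, g9 inverted output} — 10 in all.

10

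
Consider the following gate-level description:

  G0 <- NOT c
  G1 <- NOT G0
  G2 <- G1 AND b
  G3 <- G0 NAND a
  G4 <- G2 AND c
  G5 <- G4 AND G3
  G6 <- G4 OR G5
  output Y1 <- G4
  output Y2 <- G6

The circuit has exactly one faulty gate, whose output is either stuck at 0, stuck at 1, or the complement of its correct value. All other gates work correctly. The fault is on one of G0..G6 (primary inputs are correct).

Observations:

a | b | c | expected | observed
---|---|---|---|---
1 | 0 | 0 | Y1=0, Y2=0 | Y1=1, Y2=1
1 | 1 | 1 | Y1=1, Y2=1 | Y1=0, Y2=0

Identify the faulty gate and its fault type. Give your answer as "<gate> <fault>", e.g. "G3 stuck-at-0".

Fault-free values for test 1 (a=1, b=0, c=0): G0=1, G1=0, G2=0, G3=0, G4=0, G5=0, G6=0, giving Y1=0, Y2=0. Observed Y1=1, Y2=1.
Test 1: faults giving observed Y1=1, Y2=1 are {G4 stuck-at-1, G4 inverted output}.
Test 2 (a=1, b=1, c=1): fault-free G0=0, G1=1, G2=1, G3=1, G4=1, G5=1, G6=1 → Y1=1, Y2=1; observed Y1=0, Y2=0. Eliminates G4 stuck-at-1.
Only G4 inverted output is consistent with every test.

G4 inverted output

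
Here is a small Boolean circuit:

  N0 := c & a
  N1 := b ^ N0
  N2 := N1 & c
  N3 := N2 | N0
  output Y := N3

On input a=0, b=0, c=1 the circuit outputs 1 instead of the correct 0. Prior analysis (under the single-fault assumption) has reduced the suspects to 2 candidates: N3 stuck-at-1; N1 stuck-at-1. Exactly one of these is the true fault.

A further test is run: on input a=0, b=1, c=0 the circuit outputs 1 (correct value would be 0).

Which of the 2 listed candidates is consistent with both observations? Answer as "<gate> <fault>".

N3 stuck-at-1

Evaluate each candidate on input a=0, b=1, c=0:
  N3 stuck-at-1: N0=0, N1=1, N2=0, N3=1 [stuck-at-1] → 1 — matches
  N1 stuck-at-1: N0=0, N1=1 [stuck-at-1], N2=0, N3=0 → 0 — eliminated
Only N3 stuck-at-1 reproduces the observed 1.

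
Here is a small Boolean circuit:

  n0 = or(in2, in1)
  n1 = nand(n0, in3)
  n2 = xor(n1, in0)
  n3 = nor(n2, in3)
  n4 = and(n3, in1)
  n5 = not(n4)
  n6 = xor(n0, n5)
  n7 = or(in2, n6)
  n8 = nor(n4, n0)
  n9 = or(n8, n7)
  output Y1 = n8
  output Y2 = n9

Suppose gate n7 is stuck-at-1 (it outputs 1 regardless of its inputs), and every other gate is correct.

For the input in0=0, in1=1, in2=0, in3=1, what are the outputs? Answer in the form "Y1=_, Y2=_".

Y1=0, Y2=1

Propagate with n7 forced: n0=1, n1=0, n2=0, n3=0, n4=0, n5=1, n6=0, n7=1 [stuck-at-1], n8=0, n9=1.
So the outputs are Y1=0, Y2=1. (Without the fault they would be Y1=0, Y2=0.)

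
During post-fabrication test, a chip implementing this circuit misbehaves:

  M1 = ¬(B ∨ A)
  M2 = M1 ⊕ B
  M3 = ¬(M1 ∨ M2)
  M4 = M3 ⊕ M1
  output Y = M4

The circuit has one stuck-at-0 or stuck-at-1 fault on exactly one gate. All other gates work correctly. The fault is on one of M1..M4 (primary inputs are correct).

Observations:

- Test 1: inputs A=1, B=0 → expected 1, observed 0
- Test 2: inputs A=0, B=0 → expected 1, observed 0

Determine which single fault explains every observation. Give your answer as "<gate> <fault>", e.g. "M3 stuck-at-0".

Fault-free values for test 1 (A=1, B=0): M1=0, M2=0, M3=1, M4=1, giving Y=1. Observed 0.
Test 1: faults giving observed 0 are {M2 stuck-at-1, M3 stuck-at-0, M4 stuck-at-0}.
Test 2 (A=0, B=0): fault-free M1=1, M2=1, M3=0, M4=1 → 1; observed 0. Eliminates M2 stuck-at-1, M3 stuck-at-0.
Only M4 stuck-at-0 is consistent with every test.

M4 stuck-at-0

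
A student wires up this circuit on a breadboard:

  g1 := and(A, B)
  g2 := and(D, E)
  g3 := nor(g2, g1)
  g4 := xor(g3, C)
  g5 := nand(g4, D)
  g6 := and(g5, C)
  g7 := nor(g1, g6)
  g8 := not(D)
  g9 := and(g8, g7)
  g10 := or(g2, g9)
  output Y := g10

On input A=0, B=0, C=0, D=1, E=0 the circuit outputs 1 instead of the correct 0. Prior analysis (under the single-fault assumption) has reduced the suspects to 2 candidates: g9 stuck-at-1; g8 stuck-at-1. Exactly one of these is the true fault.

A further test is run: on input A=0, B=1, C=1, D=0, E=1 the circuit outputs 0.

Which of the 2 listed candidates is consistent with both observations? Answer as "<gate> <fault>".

g8 stuck-at-1

Evaluate each candidate on input A=0, B=1, C=1, D=0, E=1:
  g9 stuck-at-1: g1=0, g2=0, g3=1, g4=0, g5=1, g6=1, g7=0, g8=1, g9=1 [stuck-at-1], g10=1 → 1 — eliminated
  g8 stuck-at-1: g1=0, g2=0, g3=1, g4=0, g5=1, g6=1, g7=0, g8=1 [stuck-at-1], g9=0, g10=0 → 0 — matches
Only g8 stuck-at-1 reproduces the observed 0.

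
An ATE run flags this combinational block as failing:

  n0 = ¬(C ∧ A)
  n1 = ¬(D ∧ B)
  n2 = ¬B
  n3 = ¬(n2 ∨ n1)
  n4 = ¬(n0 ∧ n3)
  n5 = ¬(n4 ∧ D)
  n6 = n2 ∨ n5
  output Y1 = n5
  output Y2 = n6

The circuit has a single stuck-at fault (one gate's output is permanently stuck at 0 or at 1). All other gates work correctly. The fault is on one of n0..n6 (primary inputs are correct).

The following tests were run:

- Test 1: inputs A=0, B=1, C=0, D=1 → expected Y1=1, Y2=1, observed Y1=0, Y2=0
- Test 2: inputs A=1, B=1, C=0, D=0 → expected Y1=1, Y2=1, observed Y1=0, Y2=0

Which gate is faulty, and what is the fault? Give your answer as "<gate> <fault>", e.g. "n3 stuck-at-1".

n5 stuck-at-0

Fault-free values for test 1 (A=0, B=1, C=0, D=1): n0=1, n1=0, n2=0, n3=1, n4=0, n5=1, n6=1, giving Y1=1, Y2=1. Observed Y1=0, Y2=0.
Test 1: faults giving observed Y1=0, Y2=0 are {n0 stuck-at-0, n1 stuck-at-1, n3 stuck-at-0, n4 stuck-at-1, n5 stuck-at-0}.
Test 2 (A=1, B=1, C=0, D=0): fault-free n0=1, n1=1, n2=0, n3=0, n4=1, n5=1, n6=1 → Y1=1, Y2=1; observed Y1=0, Y2=0. Eliminates n0 stuck-at-0, n1 stuck-at-1, n3 stuck-at-0, n4 stuck-at-1.
Only n5 stuck-at-0 is consistent with every test.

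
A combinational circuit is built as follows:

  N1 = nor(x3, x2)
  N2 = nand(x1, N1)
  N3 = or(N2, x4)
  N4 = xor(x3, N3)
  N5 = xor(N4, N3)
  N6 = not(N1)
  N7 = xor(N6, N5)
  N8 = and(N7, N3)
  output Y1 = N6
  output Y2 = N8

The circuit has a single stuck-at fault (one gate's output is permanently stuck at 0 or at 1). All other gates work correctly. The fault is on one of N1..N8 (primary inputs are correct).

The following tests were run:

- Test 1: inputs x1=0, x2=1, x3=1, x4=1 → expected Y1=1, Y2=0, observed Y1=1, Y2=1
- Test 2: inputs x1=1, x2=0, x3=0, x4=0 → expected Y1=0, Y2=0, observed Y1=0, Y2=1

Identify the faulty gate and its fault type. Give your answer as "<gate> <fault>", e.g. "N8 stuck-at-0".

Fault-free values for test 1 (x1=0, x2=1, x3=1, x4=1): N1=0, N2=1, N3=1, N4=0, N5=1, N6=1, N7=0, N8=0, giving Y1=1, Y2=0. Observed Y1=1, Y2=1.
Test 1: faults giving observed Y1=1, Y2=1 are {N4 stuck-at-1, N5 stuck-at-0, N7 stuck-at-1, N8 stuck-at-1}.
Test 2 (x1=1, x2=0, x3=0, x4=0): fault-free N1=1, N2=0, N3=0, N4=0, N5=0, N6=0, N7=0, N8=0 → Y1=0, Y2=0; observed Y1=0, Y2=1. Eliminates N4 stuck-at-1, N5 stuck-at-0, N7 stuck-at-1.
Only N8 stuck-at-1 is consistent with every test.

N8 stuck-at-1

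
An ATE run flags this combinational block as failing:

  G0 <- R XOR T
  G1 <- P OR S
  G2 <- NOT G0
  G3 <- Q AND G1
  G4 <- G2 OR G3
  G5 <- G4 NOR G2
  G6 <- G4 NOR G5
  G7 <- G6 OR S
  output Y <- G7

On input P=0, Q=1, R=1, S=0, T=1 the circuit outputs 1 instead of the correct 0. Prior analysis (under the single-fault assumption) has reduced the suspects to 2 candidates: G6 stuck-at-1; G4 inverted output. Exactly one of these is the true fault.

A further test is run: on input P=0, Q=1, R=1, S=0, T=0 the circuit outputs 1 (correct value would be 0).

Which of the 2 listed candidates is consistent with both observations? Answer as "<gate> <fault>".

Evaluate each candidate on input P=0, Q=1, R=1, S=0, T=0:
  G6 stuck-at-1: G0=1, G1=0, G2=0, G3=0, G4=0, G5=1, G6=1 [stuck-at-1], G7=1 → 1 — matches
  G4 inverted output: G0=1, G1=0, G2=0, G3=0, G4=1 [inverted output], G5=0, G6=0, G7=0 → 0 — eliminated
Only G6 stuck-at-1 reproduces the observed 1.

G6 stuck-at-1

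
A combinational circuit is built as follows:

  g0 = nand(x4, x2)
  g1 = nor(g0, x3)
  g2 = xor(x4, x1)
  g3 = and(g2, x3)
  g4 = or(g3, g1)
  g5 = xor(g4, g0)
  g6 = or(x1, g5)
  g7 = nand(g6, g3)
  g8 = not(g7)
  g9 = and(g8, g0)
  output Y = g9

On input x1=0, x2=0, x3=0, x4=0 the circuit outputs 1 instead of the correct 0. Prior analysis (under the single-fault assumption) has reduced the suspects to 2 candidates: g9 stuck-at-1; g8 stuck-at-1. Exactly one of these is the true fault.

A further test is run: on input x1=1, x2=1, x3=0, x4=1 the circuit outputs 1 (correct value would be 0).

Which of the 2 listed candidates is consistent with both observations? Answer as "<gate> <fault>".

g9 stuck-at-1

Evaluate each candidate on input x1=1, x2=1, x3=0, x4=1:
  g9 stuck-at-1: g0=0, g1=1, g2=0, g3=0, g4=1, g5=1, g6=1, g7=1, g8=0, g9=1 [stuck-at-1] → 1 — matches
  g8 stuck-at-1: g0=0, g1=1, g2=0, g3=0, g4=1, g5=1, g6=1, g7=1, g8=1 [stuck-at-1], g9=0 → 0 — eliminated
Only g9 stuck-at-1 reproduces the observed 1.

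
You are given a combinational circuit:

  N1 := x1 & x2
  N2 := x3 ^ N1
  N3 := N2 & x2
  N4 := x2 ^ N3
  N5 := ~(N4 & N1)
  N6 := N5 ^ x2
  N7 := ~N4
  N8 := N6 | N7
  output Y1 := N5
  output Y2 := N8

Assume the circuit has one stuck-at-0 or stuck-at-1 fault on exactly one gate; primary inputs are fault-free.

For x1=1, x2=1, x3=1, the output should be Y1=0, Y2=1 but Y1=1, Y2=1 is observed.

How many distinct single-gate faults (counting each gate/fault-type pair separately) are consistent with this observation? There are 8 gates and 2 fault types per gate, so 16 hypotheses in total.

4

Fault-free: N1=1, N2=0, N3=0, N4=1, N5=0, N6=1, N7=0, N8=1 → Y1=0, Y2=1. Observed Y1=1, Y2=1.
  N1: stuck-at-0 ✓; others ✗
  N2: stuck-at-1 ✓; others ✗
  N3: stuck-at-1 ✓; others ✗
  N4: stuck-at-0 ✓; others ✗
  N5: none of the 2 fault types match ✗
  N6: none of the 2 fault types match ✗
  N7: none of the 2 fault types match ✗
  N8: none of the 2 fault types match ✗
Consistent faults: {N1 stuck-at-0, N2 stuck-at-1, N3 stuck-at-1, N4 stuck-at-0} — 4 in all.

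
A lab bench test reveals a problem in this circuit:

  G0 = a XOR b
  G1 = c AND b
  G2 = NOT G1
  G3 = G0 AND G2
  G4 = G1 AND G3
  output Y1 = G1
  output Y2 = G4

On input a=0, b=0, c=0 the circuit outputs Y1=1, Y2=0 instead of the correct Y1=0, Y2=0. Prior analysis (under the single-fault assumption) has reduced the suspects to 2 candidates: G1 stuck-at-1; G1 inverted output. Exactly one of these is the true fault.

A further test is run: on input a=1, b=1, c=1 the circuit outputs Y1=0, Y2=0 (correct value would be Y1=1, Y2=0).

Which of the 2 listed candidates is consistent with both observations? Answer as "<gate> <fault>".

G1 inverted output

Evaluate each candidate on input a=1, b=1, c=1:
  G1 stuck-at-1: G0=0, G1=1 [stuck-at-1], G2=0, G3=0, G4=0 → Y1=1, Y2=0 — eliminated
  G1 inverted output: G0=0, G1=0 [inverted output], G2=1, G3=0, G4=0 → Y1=0, Y2=0 — matches
Only G1 inverted output reproduces the observed Y1=0, Y2=0.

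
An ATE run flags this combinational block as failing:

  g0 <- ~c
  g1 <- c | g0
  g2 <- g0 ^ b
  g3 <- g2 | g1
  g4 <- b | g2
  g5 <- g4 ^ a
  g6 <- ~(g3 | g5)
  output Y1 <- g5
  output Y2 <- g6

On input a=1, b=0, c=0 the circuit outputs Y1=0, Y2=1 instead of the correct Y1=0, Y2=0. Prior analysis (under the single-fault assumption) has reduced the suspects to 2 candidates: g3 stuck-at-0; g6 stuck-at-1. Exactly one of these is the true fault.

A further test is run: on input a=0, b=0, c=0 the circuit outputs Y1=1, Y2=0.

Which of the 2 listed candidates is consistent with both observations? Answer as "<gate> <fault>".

Evaluate each candidate on input a=0, b=0, c=0:
  g3 stuck-at-0: g0=1, g1=1, g2=1, g3=0 [stuck-at-0], g4=1, g5=1, g6=0 → Y1=1, Y2=0 — matches
  g6 stuck-at-1: g0=1, g1=1, g2=1, g3=1, g4=1, g5=1, g6=1 [stuck-at-1] → Y1=1, Y2=1 — eliminated
Only g3 stuck-at-0 reproduces the observed Y1=1, Y2=0.

g3 stuck-at-0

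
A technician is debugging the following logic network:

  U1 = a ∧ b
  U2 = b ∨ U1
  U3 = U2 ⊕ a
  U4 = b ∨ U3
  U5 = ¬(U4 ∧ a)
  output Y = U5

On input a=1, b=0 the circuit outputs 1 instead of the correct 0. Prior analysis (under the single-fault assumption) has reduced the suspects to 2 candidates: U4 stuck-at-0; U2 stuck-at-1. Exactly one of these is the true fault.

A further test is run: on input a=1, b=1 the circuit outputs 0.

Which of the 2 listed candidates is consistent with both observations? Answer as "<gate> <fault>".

Evaluate each candidate on input a=1, b=1:
  U4 stuck-at-0: U1=1, U2=1, U3=0, U4=0 [stuck-at-0], U5=1 → 1 — eliminated
  U2 stuck-at-1: U1=1, U2=1 [stuck-at-1], U3=0, U4=1, U5=0 → 0 — matches
Only U2 stuck-at-1 reproduces the observed 0.

U2 stuck-at-1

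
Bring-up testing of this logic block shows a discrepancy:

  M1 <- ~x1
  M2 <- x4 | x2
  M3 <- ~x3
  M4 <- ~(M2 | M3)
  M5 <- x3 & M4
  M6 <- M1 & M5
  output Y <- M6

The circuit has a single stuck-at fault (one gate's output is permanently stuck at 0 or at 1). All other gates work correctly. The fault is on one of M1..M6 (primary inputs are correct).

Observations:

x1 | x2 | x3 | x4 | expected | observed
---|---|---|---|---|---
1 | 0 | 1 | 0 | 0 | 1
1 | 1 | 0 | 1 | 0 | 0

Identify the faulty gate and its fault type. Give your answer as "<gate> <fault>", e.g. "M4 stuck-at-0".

M1 stuck-at-1

Fault-free values for test 1 (x1=1, x2=0, x3=1, x4=0): M1=0, M2=0, M3=0, M4=1, M5=1, M6=0, giving Y=0. Observed 1.
Test 1: faults giving observed 1 are {M1 stuck-at-1, M6 stuck-at-1}.
Test 2 (x1=1, x2=1, x3=0, x4=1): fault-free M1=0, M2=1, M3=1, M4=0, M5=0, M6=0 → 0; observed 0. Eliminates M6 stuck-at-1.
Only M1 stuck-at-1 is consistent with every test.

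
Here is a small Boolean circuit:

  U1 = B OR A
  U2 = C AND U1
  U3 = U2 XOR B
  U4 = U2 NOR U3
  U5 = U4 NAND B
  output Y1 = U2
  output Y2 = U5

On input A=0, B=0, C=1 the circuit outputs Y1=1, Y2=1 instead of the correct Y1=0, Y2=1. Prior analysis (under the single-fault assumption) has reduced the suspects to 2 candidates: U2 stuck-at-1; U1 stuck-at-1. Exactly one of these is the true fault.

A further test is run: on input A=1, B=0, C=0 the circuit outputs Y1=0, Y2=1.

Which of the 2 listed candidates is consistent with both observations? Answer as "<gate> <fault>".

Evaluate each candidate on input A=1, B=0, C=0:
  U2 stuck-at-1: U1=1, U2=1 [stuck-at-1], U3=1, U4=0, U5=1 → Y1=1, Y2=1 — eliminated
  U1 stuck-at-1: U1=1 [stuck-at-1], U2=0, U3=0, U4=1, U5=1 → Y1=0, Y2=1 — matches
Only U1 stuck-at-1 reproduces the observed Y1=0, Y2=1.

U1 stuck-at-1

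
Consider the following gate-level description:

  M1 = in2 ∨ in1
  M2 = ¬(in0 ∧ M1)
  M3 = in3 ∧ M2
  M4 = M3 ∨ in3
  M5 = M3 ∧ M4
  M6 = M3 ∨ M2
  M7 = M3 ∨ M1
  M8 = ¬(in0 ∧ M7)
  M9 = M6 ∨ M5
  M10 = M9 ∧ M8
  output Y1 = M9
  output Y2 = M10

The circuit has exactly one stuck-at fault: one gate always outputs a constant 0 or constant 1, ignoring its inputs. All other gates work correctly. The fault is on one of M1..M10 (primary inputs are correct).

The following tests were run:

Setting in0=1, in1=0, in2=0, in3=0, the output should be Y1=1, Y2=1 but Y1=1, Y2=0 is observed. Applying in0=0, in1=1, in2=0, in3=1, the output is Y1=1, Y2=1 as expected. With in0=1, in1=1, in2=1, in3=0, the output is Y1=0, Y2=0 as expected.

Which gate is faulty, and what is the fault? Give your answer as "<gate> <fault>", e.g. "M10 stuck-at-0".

M7 stuck-at-1

Fault-free values for test 1 (in0=1, in1=0, in2=0, in3=0): M1=0, M2=1, M3=0, M4=0, M5=0, M6=1, M7=0, M8=1, M9=1, M10=1, giving Y1=1, Y2=1. Observed Y1=1, Y2=0.
Test 1: faults giving observed Y1=1, Y2=0 are {M3 stuck-at-1, M7 stuck-at-1, M8 stuck-at-0, M10 stuck-at-0}.
Test 2 (in0=0, in1=1, in2=0, in3=1): fault-free M1=1, M2=1, M3=1, M4=1, M5=1, M6=1, M7=1, M8=1, M9=1, M10=1 → Y1=1, Y2=1; observed Y1=1, Y2=1. Eliminates M8 stuck-at-0, M10 stuck-at-0.
Test 3 (in0=1, in1=1, in2=1, in3=0): fault-free M1=1, M2=0, M3=0, M4=0, M5=0, M6=0, M7=1, M8=0, M9=0, M10=0 → Y1=0, Y2=0; observed Y1=0, Y2=0. Eliminates M3 stuck-at-1.
Only M7 stuck-at-1 is consistent with every test.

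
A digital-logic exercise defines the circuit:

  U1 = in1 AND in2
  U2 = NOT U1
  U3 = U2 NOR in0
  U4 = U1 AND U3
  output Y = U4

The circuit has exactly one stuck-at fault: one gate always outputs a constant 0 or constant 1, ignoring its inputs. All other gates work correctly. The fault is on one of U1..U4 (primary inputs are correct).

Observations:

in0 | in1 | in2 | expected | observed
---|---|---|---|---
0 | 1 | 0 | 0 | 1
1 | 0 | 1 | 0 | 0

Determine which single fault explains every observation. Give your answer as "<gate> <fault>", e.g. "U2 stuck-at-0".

U1 stuck-at-1

Fault-free values for test 1 (in0=0, in1=1, in2=0): U1=0, U2=1, U3=0, U4=0, giving Y=0. Observed 1.
Test 1: faults giving observed 1 are {U1 stuck-at-1, U4 stuck-at-1}.
Test 2 (in0=1, in1=0, in2=1): fault-free U1=0, U2=1, U3=0, U4=0 → 0; observed 0. Eliminates U4 stuck-at-1.
Only U1 stuck-at-1 is consistent with every test.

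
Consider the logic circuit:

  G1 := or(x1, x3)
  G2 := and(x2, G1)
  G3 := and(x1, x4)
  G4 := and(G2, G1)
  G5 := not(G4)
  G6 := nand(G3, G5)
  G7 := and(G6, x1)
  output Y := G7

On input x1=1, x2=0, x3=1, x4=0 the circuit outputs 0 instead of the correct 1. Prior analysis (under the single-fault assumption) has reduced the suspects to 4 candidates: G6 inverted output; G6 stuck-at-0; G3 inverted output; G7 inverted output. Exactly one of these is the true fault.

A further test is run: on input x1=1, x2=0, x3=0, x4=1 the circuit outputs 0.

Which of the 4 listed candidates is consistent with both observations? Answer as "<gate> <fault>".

G6 stuck-at-0

Evaluate each candidate on input x1=1, x2=0, x3=0, x4=1:
  G6 inverted output: G1=1, G2=0, G3=1, G4=0, G5=1, G6=1 [inverted output], G7=1 → 1 — eliminated
  G6 stuck-at-0: G1=1, G2=0, G3=1, G4=0, G5=1, G6=0 [stuck-at-0], G7=0 → 0 — matches
  G3 inverted output: G1=1, G2=0, G3=0 [inverted output], G4=0, G5=1, G6=1, G7=1 → 1 — eliminated
  G7 inverted output: G1=1, G2=0, G3=1, G4=0, G5=1, G6=0, G7=1 [inverted output] → 1 — eliminated
Only G6 stuck-at-0 reproduces the observed 0.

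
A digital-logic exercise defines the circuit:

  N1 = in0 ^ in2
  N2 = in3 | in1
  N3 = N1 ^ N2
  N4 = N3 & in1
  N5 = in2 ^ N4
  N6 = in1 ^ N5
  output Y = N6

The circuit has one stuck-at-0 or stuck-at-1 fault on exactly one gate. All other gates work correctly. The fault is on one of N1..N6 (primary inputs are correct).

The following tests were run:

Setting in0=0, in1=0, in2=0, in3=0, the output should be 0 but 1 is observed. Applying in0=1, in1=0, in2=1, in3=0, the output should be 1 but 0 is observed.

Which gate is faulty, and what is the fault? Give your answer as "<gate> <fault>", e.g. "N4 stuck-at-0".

N4 stuck-at-1

Fault-free values for test 1 (in0=0, in1=0, in2=0, in3=0): N1=0, N2=0, N3=0, N4=0, N5=0, N6=0, giving Y=0. Observed 1.
Test 1: faults giving observed 1 are {N4 stuck-at-1, N5 stuck-at-1, N6 stuck-at-1}.
Test 2 (in0=1, in1=0, in2=1, in3=0): fault-free N1=0, N2=0, N3=0, N4=0, N5=1, N6=1 → 1; observed 0. Eliminates N5 stuck-at-1, N6 stuck-at-1.
Only N4 stuck-at-1 is consistent with every test.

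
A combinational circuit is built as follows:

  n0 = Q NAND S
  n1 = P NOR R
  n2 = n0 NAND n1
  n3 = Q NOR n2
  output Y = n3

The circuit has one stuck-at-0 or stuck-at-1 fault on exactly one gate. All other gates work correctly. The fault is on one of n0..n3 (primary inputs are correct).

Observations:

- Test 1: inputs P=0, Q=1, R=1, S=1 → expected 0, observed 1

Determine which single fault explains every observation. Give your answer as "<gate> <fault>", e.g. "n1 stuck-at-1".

n3 stuck-at-1

Fault-free values for test 1 (P=0, Q=1, R=1, S=1): n0=0, n1=0, n2=1, n3=0, giving Y=0. Observed 1.
Test 1: faults giving observed 1 are {n3 stuck-at-1}.
Only n3 stuck-at-1 is consistent with every test.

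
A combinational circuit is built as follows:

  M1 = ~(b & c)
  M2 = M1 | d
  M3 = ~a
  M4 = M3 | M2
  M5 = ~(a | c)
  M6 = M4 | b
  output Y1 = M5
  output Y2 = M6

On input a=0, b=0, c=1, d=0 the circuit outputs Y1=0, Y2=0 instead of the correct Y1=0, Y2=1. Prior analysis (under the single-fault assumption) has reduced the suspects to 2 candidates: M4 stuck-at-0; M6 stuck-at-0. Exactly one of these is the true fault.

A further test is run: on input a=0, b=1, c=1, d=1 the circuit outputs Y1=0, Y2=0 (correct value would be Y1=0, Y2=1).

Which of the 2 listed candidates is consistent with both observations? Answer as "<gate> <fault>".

Evaluate each candidate on input a=0, b=1, c=1, d=1:
  M4 stuck-at-0: M1=0, M2=1, M3=1, M4=0 [stuck-at-0], M5=0, M6=1 → Y1=0, Y2=1 — eliminated
  M6 stuck-at-0: M1=0, M2=1, M3=1, M4=1, M5=0, M6=0 [stuck-at-0] → Y1=0, Y2=0 — matches
Only M6 stuck-at-0 reproduces the observed Y1=0, Y2=0.

M6 stuck-at-0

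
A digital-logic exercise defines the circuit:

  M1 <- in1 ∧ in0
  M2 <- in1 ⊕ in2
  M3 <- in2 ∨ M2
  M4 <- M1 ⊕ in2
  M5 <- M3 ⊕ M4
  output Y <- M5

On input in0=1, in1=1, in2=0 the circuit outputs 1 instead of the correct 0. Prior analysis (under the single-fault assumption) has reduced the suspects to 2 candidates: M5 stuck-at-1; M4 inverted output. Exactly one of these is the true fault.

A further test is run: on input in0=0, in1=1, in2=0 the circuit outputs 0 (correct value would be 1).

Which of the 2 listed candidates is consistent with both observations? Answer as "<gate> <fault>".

Evaluate each candidate on input in0=0, in1=1, in2=0:
  M5 stuck-at-1: M1=0, M2=1, M3=1, M4=0, M5=1 [stuck-at-1] → 1 — eliminated
  M4 inverted output: M1=0, M2=1, M3=1, M4=1 [inverted output], M5=0 → 0 — matches
Only M4 inverted output reproduces the observed 0.

M4 inverted output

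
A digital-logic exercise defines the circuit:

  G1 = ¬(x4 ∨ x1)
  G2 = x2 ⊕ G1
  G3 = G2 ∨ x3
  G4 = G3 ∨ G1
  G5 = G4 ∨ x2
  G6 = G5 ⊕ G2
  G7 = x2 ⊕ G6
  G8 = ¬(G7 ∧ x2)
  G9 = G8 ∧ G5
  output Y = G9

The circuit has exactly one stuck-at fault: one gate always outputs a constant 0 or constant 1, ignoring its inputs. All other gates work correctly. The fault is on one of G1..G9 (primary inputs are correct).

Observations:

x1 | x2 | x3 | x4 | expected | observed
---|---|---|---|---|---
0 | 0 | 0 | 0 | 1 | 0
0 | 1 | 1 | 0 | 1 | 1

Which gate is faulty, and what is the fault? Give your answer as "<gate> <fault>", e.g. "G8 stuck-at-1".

G4 stuck-at-0

Fault-free values for test 1 (x1=0, x2=0, x3=0, x4=0): G1=1, G2=1, G3=1, G4=1, G5=1, G6=0, G7=0, G8=1, G9=1, giving Y=1. Observed 0.
Test 1: faults giving observed 0 are {G1 stuck-at-0, G4 stuck-at-0, G5 stuck-at-0, G8 stuck-at-0, G9 stuck-at-0}.
Test 2 (x1=0, x2=1, x3=1, x4=0): fault-free G1=1, G2=0, G3=1, G4=1, G5=1, G6=1, G7=0, G8=1, G9=1 → 1; observed 1. Eliminates G1 stuck-at-0, G5 stuck-at-0, G8 stuck-at-0, G9 stuck-at-0.
Only G4 stuck-at-0 is consistent with every test.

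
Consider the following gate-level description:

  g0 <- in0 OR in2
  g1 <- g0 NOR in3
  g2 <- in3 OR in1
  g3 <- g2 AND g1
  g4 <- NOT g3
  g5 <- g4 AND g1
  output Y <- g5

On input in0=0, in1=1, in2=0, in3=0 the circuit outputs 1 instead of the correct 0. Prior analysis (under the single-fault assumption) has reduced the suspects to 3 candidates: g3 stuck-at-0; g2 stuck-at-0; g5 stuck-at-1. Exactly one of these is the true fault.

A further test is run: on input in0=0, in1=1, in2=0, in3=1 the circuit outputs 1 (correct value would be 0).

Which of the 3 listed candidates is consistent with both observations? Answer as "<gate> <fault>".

Evaluate each candidate on input in0=0, in1=1, in2=0, in3=1:
  g3 stuck-at-0: g0=0, g1=0, g2=1, g3=0 [stuck-at-0], g4=1, g5=0 → 0 — eliminated
  g2 stuck-at-0: g0=0, g1=0, g2=0 [stuck-at-0], g3=0, g4=1, g5=0 → 0 — eliminated
  g5 stuck-at-1: g0=0, g1=0, g2=1, g3=0, g4=1, g5=1 [stuck-at-1] → 1 — matches
Only g5 stuck-at-1 reproduces the observed 1.

g5 stuck-at-1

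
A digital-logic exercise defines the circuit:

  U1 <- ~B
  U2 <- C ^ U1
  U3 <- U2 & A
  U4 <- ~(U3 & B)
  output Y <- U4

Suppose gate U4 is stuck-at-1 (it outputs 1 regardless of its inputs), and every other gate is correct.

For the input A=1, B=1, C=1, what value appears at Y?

1

Propagate with U4 forced: U1=0, U2=1, U3=1, U4=1 [stuck-at-1].
So Y = 1. (Without the fault it would be 0.)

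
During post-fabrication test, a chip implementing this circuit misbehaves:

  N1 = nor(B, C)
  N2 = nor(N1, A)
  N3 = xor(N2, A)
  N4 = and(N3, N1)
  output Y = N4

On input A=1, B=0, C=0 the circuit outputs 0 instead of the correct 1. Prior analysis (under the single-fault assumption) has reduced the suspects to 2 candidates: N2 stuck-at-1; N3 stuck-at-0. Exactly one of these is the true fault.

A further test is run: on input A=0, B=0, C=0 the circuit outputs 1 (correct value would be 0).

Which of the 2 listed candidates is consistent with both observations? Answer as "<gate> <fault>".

Evaluate each candidate on input A=0, B=0, C=0:
  N2 stuck-at-1: N1=1, N2=1 [stuck-at-1], N3=1, N4=1 → 1 — matches
  N3 stuck-at-0: N1=1, N2=0, N3=0 [stuck-at-0], N4=0 → 0 — eliminated
Only N2 stuck-at-1 reproduces the observed 1.

N2 stuck-at-1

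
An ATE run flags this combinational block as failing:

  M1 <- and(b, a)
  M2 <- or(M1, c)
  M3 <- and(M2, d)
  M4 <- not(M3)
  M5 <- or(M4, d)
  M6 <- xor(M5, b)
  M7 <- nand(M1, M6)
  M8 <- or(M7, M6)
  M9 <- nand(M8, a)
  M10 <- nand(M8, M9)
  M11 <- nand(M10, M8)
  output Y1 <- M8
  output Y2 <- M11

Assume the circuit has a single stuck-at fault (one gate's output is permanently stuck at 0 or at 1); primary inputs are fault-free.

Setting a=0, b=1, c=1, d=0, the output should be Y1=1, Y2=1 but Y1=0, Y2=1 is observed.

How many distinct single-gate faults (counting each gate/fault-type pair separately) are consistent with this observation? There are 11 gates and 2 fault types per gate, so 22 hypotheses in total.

Fault-free: M1=0, M2=1, M3=0, M4=1, M5=1, M6=0, M7=1, M8=1, M9=1, M10=0, M11=1 → Y1=1, Y2=1. Observed Y1=0, Y2=1.
  M1: none of the 2 fault types match ✗
  M2: none of the 2 fault types match ✗
  M3: none of the 2 fault types match ✗
  M4: none of the 2 fault types match ✗
  M5: none of the 2 fault types match ✗
  M6: none of the 2 fault types match ✗
  M7: stuck-at-0 ✓; others ✗
  M8: stuck-at-0 ✓; others ✗
  M9: none of the 2 fault types match ✗
  M10: none of the 2 fault types match ✗
  M11: none of the 2 fault types match ✗
Consistent faults: {M7 stuck-at-0, M8 stuck-at-0} — 2 in all.

2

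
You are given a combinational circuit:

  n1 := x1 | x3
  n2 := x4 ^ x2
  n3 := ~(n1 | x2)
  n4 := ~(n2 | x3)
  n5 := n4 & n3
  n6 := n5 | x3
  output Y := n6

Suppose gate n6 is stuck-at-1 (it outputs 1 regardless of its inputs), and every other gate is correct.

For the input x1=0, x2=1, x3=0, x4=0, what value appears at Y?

1

Propagate with n6 forced: n1=0, n2=1, n3=0, n4=0, n5=0, n6=1 [stuck-at-1].
So Y = 1. (Without the fault it would be 0.)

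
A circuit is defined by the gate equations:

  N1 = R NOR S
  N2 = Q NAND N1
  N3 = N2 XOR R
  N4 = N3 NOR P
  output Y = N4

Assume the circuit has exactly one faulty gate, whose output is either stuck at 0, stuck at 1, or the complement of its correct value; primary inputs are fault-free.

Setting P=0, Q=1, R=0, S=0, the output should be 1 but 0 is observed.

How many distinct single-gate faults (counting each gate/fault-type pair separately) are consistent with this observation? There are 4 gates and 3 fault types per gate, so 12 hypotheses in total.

8

Fault-free: N1=1, N2=0, N3=0, N4=1 → 1. Observed 0.
  N1 stuck-at-0: output 0 ✓
  N1 stuck-at-1: output 1 ✗
  N1 inverted output: output 0 ✓
  N2 stuck-at-0: output 1 ✗
  N2 stuck-at-1: output 0 ✓
  N2 inverted output: output 0 ✓
  N3 stuck-at-0: output 1 ✗
  N3 stuck-at-1: output 0 ✓
  N3 inverted output: output 0 ✓
  N4 stuck-at-0: output 0 ✓
  N4 stuck-at-1: output 1 ✗
  N4 inverted output: output 0 ✓
Consistent faults: {N1 stuck-at-0, N1 inverted output, N2 stuck-at-1, N2 inverted output, N3 stuck-at-1, N3 inverted output, N4 stuck-at-0, N4 inverted output} — 8 in all.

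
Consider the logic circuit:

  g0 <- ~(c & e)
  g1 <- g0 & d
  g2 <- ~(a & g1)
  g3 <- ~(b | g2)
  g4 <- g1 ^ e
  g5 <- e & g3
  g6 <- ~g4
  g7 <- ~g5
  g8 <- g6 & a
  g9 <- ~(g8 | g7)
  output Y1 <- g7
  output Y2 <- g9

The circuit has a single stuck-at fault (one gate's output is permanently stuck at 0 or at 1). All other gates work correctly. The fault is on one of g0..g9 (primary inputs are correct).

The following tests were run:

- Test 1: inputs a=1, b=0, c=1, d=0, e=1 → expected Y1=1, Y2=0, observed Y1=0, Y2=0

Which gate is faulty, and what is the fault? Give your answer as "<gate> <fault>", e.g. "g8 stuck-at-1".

Fault-free values for test 1 (a=1, b=0, c=1, d=0, e=1): g0=0, g1=0, g2=1, g3=0, g4=1, g5=0, g6=0, g7=1, g8=0, g9=0, giving Y1=1, Y2=0. Observed Y1=0, Y2=0.
Test 1: faults giving observed Y1=0, Y2=0 are {g1 stuck-at-1}.
Only g1 stuck-at-1 is consistent with every test.

g1 stuck-at-1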